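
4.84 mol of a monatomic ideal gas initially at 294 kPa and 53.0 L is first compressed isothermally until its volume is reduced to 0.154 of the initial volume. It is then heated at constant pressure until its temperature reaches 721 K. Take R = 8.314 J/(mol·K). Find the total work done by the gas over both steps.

T₁ = P₁V₁/(nR) = 294×53.0/(4.84×8.314) = 387 K.
Step 1 — Isothermal: T stays 387 K; PV = const ⇒ V₂ = 8.16 L, P₂ = 1910 kPa.
ΔU = 0 (ideal gas, T constant).
W = nRT ln(V₂/V₁) = 4.84×8.314×387×ln(0.154) = -29200 J.
Q = ΔU + W = -29200 J.
State after step 1: P = 1910 kPa, V = 8.16 L, T = 387 K.
Step 2 — Isobaric: P stays 1910 kPa; V/T = const ⇒ T₂ = 721 K, V₂ = 15.2 L.
W = PΔV = 1910×(15.2−8.16) kPa·L = 13400 J.
ΔU = nCvΔT = 4.84×12.5×(721−387) = 20100 J.
Q = ΔU + W = nCpΔT = 33600 J.
Net over both steps: W = -15700 J, Q = 4430 J, ΔU = 20100 J.

-15700 J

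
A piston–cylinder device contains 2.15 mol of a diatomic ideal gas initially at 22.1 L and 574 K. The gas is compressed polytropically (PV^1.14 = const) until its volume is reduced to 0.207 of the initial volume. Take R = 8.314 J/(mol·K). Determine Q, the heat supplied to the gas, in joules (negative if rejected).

-11800 J

P₁ = nRT₁/V₁ = 2.15×8.314×574/22.1 = 464 kPa.
Polytropic n=1.14: T₂ = T₁(V₁/V₂)^(n−1) = 574×(4.83)^0.14 = 716 K; P₂ = P₁(V₁/V₂)^n = 2800 kPa.
W = (P₁V₁−P₂V₂)/(n−1) = (464×22.1−2800×4.57)/0.14 = -18100 J.
ΔU = nCvΔT = 2.15×20.8×(716−574) = 6330 J.
Q = ΔU + W = -11800 J.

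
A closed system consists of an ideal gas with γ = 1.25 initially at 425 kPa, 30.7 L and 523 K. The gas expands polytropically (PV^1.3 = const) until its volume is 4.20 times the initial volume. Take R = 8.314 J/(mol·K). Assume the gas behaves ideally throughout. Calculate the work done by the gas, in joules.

n = P₁V₁/(RT₁) = 425×30.7/(8.314×523) = 3.00 mol.
Polytropic n=1.3: T₂ = T₁(V₁/V₂)^(n−1) = 523×(0.238)^0.30 = 340 K; P₂ = P₁(V₁/V₂)^n = 65.8 kPa.
W = (P₁V₁−P₂V₂)/(n−1) = (425×30.7−65.8×129)/0.30 = 15200 J.

15200 J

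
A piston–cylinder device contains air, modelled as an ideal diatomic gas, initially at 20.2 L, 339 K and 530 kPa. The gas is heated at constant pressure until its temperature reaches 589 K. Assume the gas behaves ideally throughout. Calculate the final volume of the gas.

Isobaric: P stays 530 kPa; V/T = const ⇒ T₂ = 589 K, V₂ = 35.1 L.

35.1 L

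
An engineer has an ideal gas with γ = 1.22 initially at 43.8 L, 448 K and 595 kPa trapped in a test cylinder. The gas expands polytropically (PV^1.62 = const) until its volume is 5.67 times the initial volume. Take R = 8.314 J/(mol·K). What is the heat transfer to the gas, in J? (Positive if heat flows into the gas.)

-50400 J

n = P₁V₁/(RT₁) = 595×43.8/(8.314×448) = 7.00 mol.
Polytropic n=1.62: T₂ = T₁(V₁/V₂)^(n−1) = 448×(0.176)^0.62 = 153 K; P₂ = P₁(V₁/V₂)^n = 35.8 kPa.
W = (P₁V₁−P₂V₂)/(n−1) = (595×43.8−35.8×248)/0.62 = 27700 J.
ΔU = nCvΔT = 7.00×37.8×(153−448) = -78100 J.
Q = ΔU + W = -50400 J.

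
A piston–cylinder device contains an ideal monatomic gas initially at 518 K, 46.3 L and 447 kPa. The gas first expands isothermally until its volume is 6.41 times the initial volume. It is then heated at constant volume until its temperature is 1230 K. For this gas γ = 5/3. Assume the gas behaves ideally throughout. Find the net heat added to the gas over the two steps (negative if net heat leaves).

81100 J

n = P₁V₁/(RT₁) = 447×46.3/(8.314×518) = 4.81 mol.
Step 1 — Isothermal: T stays 518 K; PV = const ⇒ V₂ = 297 L, P₂ = 69.7 kPa.
ΔU = 0 (ideal gas, T constant).
W = nRT ln(V₂/V₁) = 4.81×8.314×518×ln(6.41) = 38500 J.
Q = ΔU + W = 38500 J.
State after step 1: P = 69.7 kPa, V = 297 L, T = 518 K.
Step 2 — Isochoric: V stays 297 L; P/T = const ⇒ T₂ = 1230 K, P₂ = 166 kPa.
W = 0 (no volume change).
ΔU = nCvΔT = 4.81×12.5×(1230−518) = 42700 J.
Q = ΔU = 42700 J.
Net over both steps: W = 38500 J, Q = 81100 J, ΔU = 42700 J.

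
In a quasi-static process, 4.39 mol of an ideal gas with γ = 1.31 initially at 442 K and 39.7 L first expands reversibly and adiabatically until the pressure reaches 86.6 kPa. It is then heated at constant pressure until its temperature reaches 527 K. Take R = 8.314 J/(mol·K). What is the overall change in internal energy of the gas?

P₁ = nRT₁/V₁ = 4.39×8.314×442/39.7 = 406 kPa.
Step 1 — Adiabatic: T₂/T₁ = (P₂/P₁)^((γ−1)/γ) ⇒ T₂ = 442×(0.213)^0.237 = 307 K; V₂ = 129 L.
ΔU = nCvΔT = 4.39×26.8×(307−442) = -15900 J.
Q = 0 for an adiabatic process, so W = −ΔU = 15900 J.
State after step 1: P = 86.6 kPa, V = 129 L, T = 307 K.
Step 2 — Isobaric: P stays 86.6 kPa; V/T = const ⇒ T₂ = 527 K, V₂ = 222 L.
W = PΔV = 86.6×(222−129) kPa·L = 8040 J.
ΔU = nCvΔT = 4.39×26.8×(527−307) = 26000 J.
Q = ΔU + W = nCpΔT = 34000 J.
Net over both steps: W = 24000 J, Q = 34000 J, ΔU = 10000 J.

10000 J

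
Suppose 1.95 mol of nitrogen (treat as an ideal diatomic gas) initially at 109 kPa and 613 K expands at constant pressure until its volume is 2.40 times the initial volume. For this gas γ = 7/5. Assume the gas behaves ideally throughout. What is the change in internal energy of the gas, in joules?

V₁ = nRT₁/P₁ = 1.95×8.314×613/109 = 91.2 L.
Isobaric: P stays 109 kPa; V/T = const ⇒ T₂ = 1470 K, V₂ = 219 L.
For an ideal gas ΔU = nCvΔT with Cv = (5/2)R = 20.8 J/(mol·K).
ΔU = 1.95×20.8×(1470−613) = 34800 J.

34800 J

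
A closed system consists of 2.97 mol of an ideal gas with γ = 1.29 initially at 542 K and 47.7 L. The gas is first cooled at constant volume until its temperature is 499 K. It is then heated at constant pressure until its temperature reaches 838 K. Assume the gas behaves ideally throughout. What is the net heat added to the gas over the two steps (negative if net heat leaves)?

33600 J

P₁ = nRT₁/V₁ = 2.97×8.314×542/47.7 = 281 kPa.
Step 1 — Isochoric: V stays 47.7 L; P/T = const ⇒ T₂ = 499 K, P₂ = 258 kPa.
W = 0 (no volume change).
ΔU = nCvΔT = 2.97×28.7×(499−542) = -3660 J.
Q = ΔU = -3660 J.
State after step 1: P = 258 kPa, V = 47.7 L, T = 499 K.
Step 2 — Isobaric: P stays 258 kPa; V/T = const ⇒ T₂ = 838 K, V₂ = 80.1 L.
W = PΔV = 258×(80.1−47.7) kPa·L = 8370 J.
ΔU = nCvΔT = 2.97×28.7×(838−499) = 28900 J.
Q = ΔU + W = nCpΔT = 37200 J.
Net over both steps: W = 8370 J, Q = 33600 J, ΔU = 25200 J.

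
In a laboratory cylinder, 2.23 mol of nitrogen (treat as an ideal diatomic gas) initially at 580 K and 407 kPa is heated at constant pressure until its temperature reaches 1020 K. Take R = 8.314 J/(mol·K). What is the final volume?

V₁ = nRT₁/P₁ = 2.23×8.314×580/407 = 26.4 L.
Isobaric: P stays 407 kPa; V/T = const ⇒ T₂ = 1020 K, V₂ = 46.5 L.

46.5 L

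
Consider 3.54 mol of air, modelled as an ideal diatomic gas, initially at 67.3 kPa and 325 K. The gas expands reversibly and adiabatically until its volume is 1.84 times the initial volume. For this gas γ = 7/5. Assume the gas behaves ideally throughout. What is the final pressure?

28.7 kPa

V₁ = nRT₁/P₁ = 3.54×8.314×325/67.3 = 142 L.
Adiabatic: TV^(γ−1) = const ⇒ T₂ = 325×(0.543)^0.400 = 255 K; PV^γ = const ⇒ P₂ = 28.7 kPa.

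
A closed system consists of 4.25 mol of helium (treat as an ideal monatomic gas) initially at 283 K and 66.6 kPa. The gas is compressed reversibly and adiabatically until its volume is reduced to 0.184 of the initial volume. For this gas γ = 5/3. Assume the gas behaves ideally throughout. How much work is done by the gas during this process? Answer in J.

V₁ = nRT₁/P₁ = 4.25×8.314×283/66.6 = 150 L.
Adiabatic: TV^(γ−1) = const ⇒ T₂ = 283×(5.43)^0.667 = 875 K; PV^γ = const ⇒ P₂ = 1120 kPa.
ΔU = nCvΔT = 4.25×12.5×(875−283) = 31400 J.
Q = 0 for an adiabatic process, so W = −ΔU = -31400 J.

-31400 J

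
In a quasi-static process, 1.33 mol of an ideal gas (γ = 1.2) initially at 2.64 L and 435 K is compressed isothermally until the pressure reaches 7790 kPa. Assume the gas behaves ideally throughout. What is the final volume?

P₁ = nRT₁/V₁ = 1.33×8.314×435/2.64 = 1820 kPa.
Isothermal: T stays 435 K; PV = const ⇒ V₂ = 0.617 L, P₂ = 7790 kPa.

0.617 L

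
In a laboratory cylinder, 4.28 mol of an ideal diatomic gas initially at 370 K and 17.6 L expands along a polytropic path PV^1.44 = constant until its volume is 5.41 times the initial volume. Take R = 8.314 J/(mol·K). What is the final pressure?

P₁ = nRT₁/V₁ = 4.28×8.314×370/17.6 = 748 kPa.
Polytropic n=1.44: T₂ = T₁(V₁/V₂)^(n−1) = 370×(0.185)^0.44 = 176 K; P₂ = P₁(V₁/V₂)^n = 65.8 kPa.

65.8 kPa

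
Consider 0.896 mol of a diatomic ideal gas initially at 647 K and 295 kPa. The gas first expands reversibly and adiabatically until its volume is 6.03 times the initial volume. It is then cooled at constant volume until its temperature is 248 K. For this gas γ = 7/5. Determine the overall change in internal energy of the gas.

-7430 J

V₁ = nRT₁/P₁ = 0.896×8.314×647/295 = 16.3 L.
Step 1 — Adiabatic: TV^(γ−1) = const ⇒ T₂ = 647×(0.166)^0.400 = 315 K; PV^γ = const ⇒ P₂ = 23.8 kPa.
ΔU = nCvΔT = 0.896×20.8×(315−647) = -6180 J.
Q = 0 for an adiabatic process, so W = −ΔU = 6180 J.
State after step 1: P = 23.8 kPa, V = 98.5 L, T = 315 K.
Step 2 — Isochoric: V stays 98.5 L; P/T = const ⇒ T₂ = 248 K, P₂ = 18.8 kPa.
W = 0 (no volume change).
ΔU = nCvΔT = 0.896×20.8×(248−315) = -1250 J.
Q = ΔU = -1250 J.
Net over both steps: W = 6180 J, Q = -1250 J, ΔU = -7430 J.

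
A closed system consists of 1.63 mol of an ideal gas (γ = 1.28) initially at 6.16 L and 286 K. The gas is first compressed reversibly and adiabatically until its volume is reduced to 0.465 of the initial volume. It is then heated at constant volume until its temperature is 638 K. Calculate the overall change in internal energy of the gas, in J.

17000 J

P₁ = nRT₁/V₁ = 1.63×8.314×286/6.16 = 629 kPa.
Step 1 — Adiabatic: TV^(γ−1) = const ⇒ T₂ = 286×(2.15)^0.280 = 354 K; PV^γ = const ⇒ P₂ = 1680 kPa.
ΔU = nCvΔT = 1.63×29.7×(354−286) = 3310 J.
Q = 0 for an adiabatic process, so W = −ΔU = -3310 J.
State after step 1: P = 1680 kPa, V = 2.86 L, T = 354 K.
Step 2 — Isochoric: V stays 2.86 L; P/T = const ⇒ T₂ = 638 K, P₂ = 3020 kPa.
W = 0 (no volume change).
ΔU = nCvΔT = 1.63×29.7×(638−354) = 13700 J.
Q = ΔU = 13700 J.
Net over both steps: W = -3310 J, Q = 13700 J, ΔU = 17000 J.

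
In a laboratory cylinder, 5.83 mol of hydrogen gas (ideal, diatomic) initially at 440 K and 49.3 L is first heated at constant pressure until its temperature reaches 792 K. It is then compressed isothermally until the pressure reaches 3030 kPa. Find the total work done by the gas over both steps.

-57700 J

P₁ = nRT₁/V₁ = 5.83×8.314×440/49.3 = 433 kPa.
Step 1 — Isobaric: P stays 433 kPa; V/T = const ⇒ T₂ = 792 K, V₂ = 88.7 L.
W = PΔV = 433×(88.7−49.3) kPa·L = 17100 J.
ΔU = nCvΔT = 5.83×20.8×(792−440) = 42700 J.
Q = ΔU + W = nCpΔT = 59700 J.
State after step 1: P = 433 kPa, V = 88.7 L, T = 792 K.
Step 2 — Isothermal: T stays 792 K; PV = const ⇒ V₂ = 12.7 L, P₂ = 3030 kPa.
ΔU = 0 (ideal gas, T constant).
W = nRT ln(V₂/V₁) = 5.83×8.314×792×ln(0.143) = -74700 J.
Q = ΔU + W = -74700 J.
Net over both steps: W = -57700 J, Q = -15000 J, ΔU = 42700 J.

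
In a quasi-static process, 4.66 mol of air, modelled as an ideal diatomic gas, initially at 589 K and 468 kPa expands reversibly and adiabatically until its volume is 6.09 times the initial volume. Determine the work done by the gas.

29400 J

V₁ = nRT₁/P₁ = 4.66×8.314×589/468 = 48.8 L.
Adiabatic: TV^(γ−1) = const ⇒ T₂ = 589×(0.164)^0.400 = 286 K; PV^γ = const ⇒ P₂ = 37.3 kPa.
ΔU = nCvΔT = 4.66×20.8×(286−589) = -29400 J.
Q = 0 for an adiabatic process, so W = −ΔU = 29400 J.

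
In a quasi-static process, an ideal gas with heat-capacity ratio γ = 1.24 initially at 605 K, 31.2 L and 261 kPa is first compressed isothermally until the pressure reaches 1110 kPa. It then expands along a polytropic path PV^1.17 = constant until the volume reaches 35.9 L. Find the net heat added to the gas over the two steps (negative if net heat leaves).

-8480 J

n = P₁V₁/(RT₁) = 261×31.2/(8.314×605) = 1.62 mol.
Step 1 — Isothermal: T stays 605 K; PV = const ⇒ V₂ = 7.34 L, P₂ = 1110 kPa.
ΔU = 0 (ideal gas, T constant).
W = nRT ln(V₂/V₁) = 1.62×8.314×605×ln(0.235) = -11800 J.
Q = ΔU + W = -11800 J.
State after step 1: P = 1110 kPa, V = 7.34 L, T = 605 K.
Step 2 — Polytropic n=1.17: T₂ = T₁(V₁/V₂)^(n−1) = 605×(0.204)^0.17 = 462 K; P₂ = P₁(V₁/V₂)^n = 173 kPa.
W = (P₁V₁−P₂V₂)/(n−1) = (1110×7.34−173×35.9)/0.17 = 11300 J.
ΔU = nCvΔT = 1.62×34.6×(462−605) = -8030 J.
Q = ΔU + W = 3310 J.
Net over both steps: W = -456 J, Q = -8480 J, ΔU = -8030 J.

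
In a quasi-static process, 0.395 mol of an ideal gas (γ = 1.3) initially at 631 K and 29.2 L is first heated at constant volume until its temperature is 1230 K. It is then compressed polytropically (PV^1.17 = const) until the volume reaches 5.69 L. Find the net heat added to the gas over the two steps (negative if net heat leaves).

P₁ = nRT₁/V₁ = 0.395×8.314×631/29.2 = 71.0 kPa.
Step 1 — Isochoric: V stays 29.2 L; P/T = const ⇒ T₂ = 1230 K, P₂ = 138 kPa.
W = 0 (no volume change).
ΔU = nCvΔT = 0.395×27.7×(1230−631) = 6560 J.
Q = ΔU = 6560 J.
State after step 1: P = 138 kPa, V = 29.2 L, T = 1230 K.
Step 2 — Polytropic n=1.17: T₂ = T₁(V₁/V₂)^(n−1) = 1230×(5.13)^0.17 = 1620 K; P₂ = P₁(V₁/V₂)^n = 937 kPa.
W = (P₁V₁−P₂V₂)/(n−1) = (138×29.2−937×5.69)/0.17 = -7620 J.
ΔU = nCvΔT = 0.395×27.7×(1620−1230) = 4320 J.
Q = ΔU + W = -3300 J.
Net over both steps: W = -7620 J, Q = 3260 J, ΔU = 10900 J.

3260 J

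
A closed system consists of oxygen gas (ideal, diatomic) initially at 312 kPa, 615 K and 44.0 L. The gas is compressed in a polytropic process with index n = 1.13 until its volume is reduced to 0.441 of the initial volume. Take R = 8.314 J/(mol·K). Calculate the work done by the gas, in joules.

-11900 J

n = P₁V₁/(RT₁) = 312×44.0/(8.314×615) = 2.68 mol.
Polytropic n=1.13: T₂ = T₁(V₁/V₂)^(n−1) = 615×(2.27)^0.13 = 684 K; P₂ = P₁(V₁/V₂)^n = 787 kPa.
W = (P₁V₁−P₂V₂)/(n−1) = (312×44.0−787×19.4)/0.13 = -11900 J.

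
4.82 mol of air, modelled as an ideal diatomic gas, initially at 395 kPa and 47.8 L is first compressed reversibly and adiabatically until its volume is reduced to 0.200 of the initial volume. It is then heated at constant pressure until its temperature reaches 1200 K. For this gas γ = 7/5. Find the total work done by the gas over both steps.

-30500 J

T₁ = P₁V₁/(nR) = 395×47.8/(4.82×8.314) = 471 K.
Step 1 — Adiabatic: TV^(γ−1) = const ⇒ T₂ = 471×(5.00)^0.400 = 897 K; PV^γ = const ⇒ P₂ = 3760 kPa.
ΔU = nCvΔT = 4.82×20.8×(897−471) = 42700 J.
Q = 0 for an adiabatic process, so W = −ΔU = -42700 J.
State after step 1: P = 3760 kPa, V = 9.56 L, T = 897 K.
Step 2 — Isobaric: P stays 3760 kPa; V/T = const ⇒ T₂ = 1200 K, V₂ = 12.8 L.
W = PΔV = 3760×(12.8−9.56) kPa·L = 12100 J.
ΔU = nCvΔT = 4.82×20.8×(1200−897) = 30400 J.
Q = ΔU + W = nCpΔT = 42500 J.
Net over both steps: W = -30500 J, Q = 42500 J, ΔU = 73000 J.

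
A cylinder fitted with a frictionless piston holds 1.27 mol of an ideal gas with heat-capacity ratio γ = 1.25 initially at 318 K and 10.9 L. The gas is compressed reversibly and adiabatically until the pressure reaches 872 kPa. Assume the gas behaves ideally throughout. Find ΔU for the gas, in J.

3110 J

P₁ = nRT₁/V₁ = 1.27×8.314×318/10.9 = 308 kPa.
Adiabatic: T₂/T₁ = (P₂/P₁)^((γ−1)/γ) ⇒ T₂ = 318×(2.83)^0.200 = 392 K; V₂ = 4.74 L.
For an ideal gas ΔU = nCvΔT with Cv = R/(γ−1) = 33.3 J/(mol·K).
ΔU = 1.27×33.3×(392−318) = 3110 J.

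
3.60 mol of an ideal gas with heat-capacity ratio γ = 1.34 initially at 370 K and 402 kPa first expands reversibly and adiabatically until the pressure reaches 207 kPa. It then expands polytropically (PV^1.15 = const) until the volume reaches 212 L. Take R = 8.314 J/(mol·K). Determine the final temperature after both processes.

248 K

V₁ = nRT₁/P₁ = 3.60×8.314×370/402 = 27.5 L.
Step 1 — Adiabatic: T₂/T₁ = (P₂/P₁)^((γ−1)/γ) ⇒ T₂ = 370×(0.515)^0.254 = 313 K; V₂ = 45.2 L.
ΔU = nCvΔT = 3.60×24.5×(313−370) = -5050 J.
Q = 0 for an adiabatic process, so W = −ΔU = 5050 J.
State after step 1: P = 207 kPa, V = 45.2 L, T = 313 K.
Step 2 — Polytropic n=1.15: T₂ = T₁(V₁/V₂)^(n−1) = 313×(0.213)^0.15 = 248 K; P₂ = P₁(V₁/V₂)^n = 35.0 kPa.
W = (P₁V₁−P₂V₂)/(n−1) = (207×45.2−35.0×212)/0.15 = 12900 J.
ΔU = nCvΔT = 3.60×24.5×(248−313) = -5690 J.
Q = ΔU + W = 7210 J.
Net over both steps: W = 18000 J, Q = 7210 J, ΔU = -10700 J.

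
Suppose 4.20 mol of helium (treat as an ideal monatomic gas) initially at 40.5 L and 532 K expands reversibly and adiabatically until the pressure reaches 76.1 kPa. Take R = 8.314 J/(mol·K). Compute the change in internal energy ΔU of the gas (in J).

-14300 J

P₁ = nRT₁/V₁ = 4.20×8.314×532/40.5 = 459 kPa.
Adiabatic: T₂/T₁ = (P₂/P₁)^((γ−1)/γ) ⇒ T₂ = 532×(0.166)^0.400 = 259 K; V₂ = 119 L.
For an ideal gas ΔU = nCvΔT with Cv = (3/2)R = 12.5 J/(mol·K).
ΔU = 4.20×12.5×(259−532) = -14300 J.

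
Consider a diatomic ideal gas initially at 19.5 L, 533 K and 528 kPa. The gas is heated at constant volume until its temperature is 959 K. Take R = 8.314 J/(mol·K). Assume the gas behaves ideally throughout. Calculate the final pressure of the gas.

950 kPa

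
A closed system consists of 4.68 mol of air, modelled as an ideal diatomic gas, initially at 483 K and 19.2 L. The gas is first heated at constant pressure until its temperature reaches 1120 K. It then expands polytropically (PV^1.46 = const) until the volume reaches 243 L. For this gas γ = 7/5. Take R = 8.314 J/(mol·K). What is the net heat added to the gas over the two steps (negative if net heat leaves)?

79000 J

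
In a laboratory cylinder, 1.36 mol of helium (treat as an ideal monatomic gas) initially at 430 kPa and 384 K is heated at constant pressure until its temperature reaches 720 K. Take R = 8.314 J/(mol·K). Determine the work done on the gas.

V₁ = nRT₁/P₁ = 1.36×8.314×384/430 = 10.1 L.
Isobaric: P stays 430 kPa; V/T = const ⇒ T₂ = 720 K, V₂ = 18.9 L.
W = PΔV = 430×(18.9−10.1) kPa·L = 3800 J.
Work done on the gas = −W_by = -3800 J.

-3800 J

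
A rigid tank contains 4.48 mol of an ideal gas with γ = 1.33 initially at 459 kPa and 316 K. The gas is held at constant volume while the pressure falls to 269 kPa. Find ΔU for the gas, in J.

-14800 J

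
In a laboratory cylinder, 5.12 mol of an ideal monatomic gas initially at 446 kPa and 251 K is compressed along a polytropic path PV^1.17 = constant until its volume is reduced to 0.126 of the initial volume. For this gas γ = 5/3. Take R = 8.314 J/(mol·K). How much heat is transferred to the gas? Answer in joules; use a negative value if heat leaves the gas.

V₁ = nRT₁/P₁ = 5.12×8.314×251/446 = 24.0 L.
Polytropic n=1.17: T₂ = T₁(V₁/V₂)^(n−1) = 251×(7.94)^0.17 = 357 K; P₂ = P₁(V₁/V₂)^n = 5030 kPa.
W = (P₁V₁−P₂V₂)/(n−1) = (446×24.0−5030×3.02)/0.17 = -26500 J.
ΔU = nCvΔT = 5.12×12.5×(357−251) = 6770 J.
Q = ΔU + W = -19800 J.

-19800 J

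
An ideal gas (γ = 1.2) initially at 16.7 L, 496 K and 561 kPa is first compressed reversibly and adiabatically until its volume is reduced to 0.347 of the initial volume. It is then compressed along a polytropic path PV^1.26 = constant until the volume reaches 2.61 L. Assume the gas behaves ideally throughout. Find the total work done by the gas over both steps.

n = P₁V₁/(RT₁) = 561×16.7/(8.314×496) = 2.27 mol.
Step 1 — Adiabatic: TV^(γ−1) = const ⇒ T₂ = 496×(2.88)^0.200 = 613 K; PV^γ = const ⇒ P₂ = 2000 kPa.
ΔU = nCvΔT = 2.27×41.6×(613−496) = 11000 J.
Q = 0 for an adiabatic process, so W = −ΔU = -11000 J.
State after step 1: P = 2000 kPa, V = 5.79 L, T = 613 K.
Step 2 — Polytropic n=1.26: T₂ = T₁(V₁/V₂)^(n−1) = 613×(2.22)^0.26 = 754 K; P₂ = P₁(V₁/V₂)^n = 5460 kPa.
W = (P₁V₁−P₂V₂)/(n−1) = (2000×5.79−5460×2.61)/0.26 = -10300 J.
ΔU = nCvΔT = 2.27×41.6×(754−613) = 13300 J.
Q = ΔU + W = 3080 J.
Net over both steps: W = -21300 J, Q = 3080 J, ΔU = 24400 J.

-21300 J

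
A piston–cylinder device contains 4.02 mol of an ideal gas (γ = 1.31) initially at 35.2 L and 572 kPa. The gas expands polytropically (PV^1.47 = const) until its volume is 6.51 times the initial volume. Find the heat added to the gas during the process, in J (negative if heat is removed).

-12900 J

T₁ = P₁V₁/(nR) = 572×35.2/(4.02×8.314) = 602 K.
Polytropic n=1.47: T₂ = T₁(V₁/V₂)^(n−1) = 602×(0.154)^0.47 = 250 K; P₂ = P₁(V₁/V₂)^n = 36.4 kPa.
W = (P₁V₁−P₂V₂)/(n−1) = (572×35.2−36.4×229)/0.47 = 25100 J.
ΔU = nCvΔT = 4.02×26.8×(250−602) = -38000 J.
Q = ΔU + W = -12900 J.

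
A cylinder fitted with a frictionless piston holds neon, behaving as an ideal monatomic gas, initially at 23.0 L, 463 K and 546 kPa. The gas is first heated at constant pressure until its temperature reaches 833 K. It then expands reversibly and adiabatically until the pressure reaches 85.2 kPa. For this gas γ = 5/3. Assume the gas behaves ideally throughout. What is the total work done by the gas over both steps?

n = P₁V₁/(RT₁) = 546×23.0/(8.314×463) = 3.26 mol.
Step 1 — Isobaric: P stays 546 kPa; V/T = const ⇒ T₂ = 833 K, V₂ = 41.4 L.
W = PΔV = 546×(41.4−23.0) kPa·L = 10000 J.
ΔU = nCvΔT = 3.26×12.5×(833−463) = 15100 J.
Q = ΔU + W = nCpΔT = 25100 J.
State after step 1: P = 546 kPa, V = 41.4 L, T = 833 K.
Step 2 — Adiabatic: T₂/T₁ = (P₂/P₁)^((γ−1)/γ) ⇒ T₂ = 833×(0.156)^0.400 = 396 K; V₂ = 126 L.
ΔU = nCvΔT = 3.26×12.5×(396−833) = -17800 J.
Q = 0 for an adiabatic process, so W = −ΔU = 17800 J.
Net over both steps: W = 27800 J, Q = 25100 J, ΔU = -2720 J.

27800 J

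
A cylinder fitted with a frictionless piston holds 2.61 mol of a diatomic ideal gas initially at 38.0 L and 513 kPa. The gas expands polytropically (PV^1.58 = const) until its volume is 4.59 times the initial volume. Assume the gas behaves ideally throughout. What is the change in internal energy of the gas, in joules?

T₁ = P₁V₁/(nR) = 513×38.0/(2.61×8.314) = 898 K.
Polytropic n=1.58: T₂ = T₁(V₁/V₂)^(n−1) = 898×(0.218)^0.58 = 371 K; P₂ = P₁(V₁/V₂)^n = 46.2 kPa.
For an ideal gas ΔU = nCvΔT with Cv = (5/2)R = 20.8 J/(mol·K).
ΔU = 2.61×20.8×(371−898) = -28600 J.

-28600 J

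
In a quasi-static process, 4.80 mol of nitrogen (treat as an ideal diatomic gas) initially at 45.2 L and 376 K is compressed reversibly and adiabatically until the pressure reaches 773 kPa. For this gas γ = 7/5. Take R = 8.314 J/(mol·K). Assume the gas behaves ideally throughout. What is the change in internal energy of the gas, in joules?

10200 J

P₁ = nRT₁/V₁ = 4.80×8.314×376/45.2 = 332 kPa.
Adiabatic: T₂/T₁ = (P₂/P₁)^((γ−1)/γ) ⇒ T₂ = 376×(2.33)^0.286 = 479 K; V₂ = 24.7 L.
For an ideal gas ΔU = nCvΔT with Cv = (5/2)R = 20.8 J/(mol·K).
ΔU = 4.80×20.8×(479−376) = 10200 J.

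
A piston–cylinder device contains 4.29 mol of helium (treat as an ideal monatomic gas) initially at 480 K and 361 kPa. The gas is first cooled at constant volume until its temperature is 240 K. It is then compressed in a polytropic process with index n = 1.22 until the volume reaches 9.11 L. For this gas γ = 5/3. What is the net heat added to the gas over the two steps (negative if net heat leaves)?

-24200 J

V₁ = nRT₁/P₁ = 4.29×8.314×480/361 = 47.4 L.
Step 1 — Isochoric: V stays 47.4 L; P/T = const ⇒ T₂ = 240 K, P₂ = 180 kPa.
W = 0 (no volume change).
ΔU = nCvΔT = 4.29×12.5×(240−480) = -12800 J.
Q = ΔU = -12800 J.
State after step 1: P = 180 kPa, V = 47.4 L, T = 240 K.
Step 2 — Polytropic n=1.22: T₂ = T₁(V₁/V₂)^(n−1) = 240×(5.21)^0.22 = 345 K; P₂ = P₁(V₁/V₂)^n = 1350 kPa.
W = (P₁V₁−P₂V₂)/(n−1) = (180×47.4−1350×9.11)/0.22 = -17000 J.
ΔU = nCvΔT = 4.29×12.5×(345−240) = 5620 J.
Q = ΔU + W = -11400 J.
Net over both steps: W = -17000 J, Q = -24200 J, ΔU = -7220 J.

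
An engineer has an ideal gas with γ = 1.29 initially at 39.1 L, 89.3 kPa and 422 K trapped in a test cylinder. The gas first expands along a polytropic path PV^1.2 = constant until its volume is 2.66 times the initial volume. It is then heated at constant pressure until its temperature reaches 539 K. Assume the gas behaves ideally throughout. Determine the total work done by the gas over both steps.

4690 J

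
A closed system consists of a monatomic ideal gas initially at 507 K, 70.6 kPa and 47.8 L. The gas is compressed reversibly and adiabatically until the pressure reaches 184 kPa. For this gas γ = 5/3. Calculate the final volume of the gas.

26.9 L

Adiabatic: T₂/T₁ = (P₂/P₁)^((γ−1)/γ) ⇒ T₂ = 507×(2.61)^0.400 = 744 K; V₂ = 26.9 L.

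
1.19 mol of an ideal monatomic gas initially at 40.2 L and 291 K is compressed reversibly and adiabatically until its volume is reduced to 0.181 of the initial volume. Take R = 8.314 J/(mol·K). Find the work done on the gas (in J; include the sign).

P₁ = nRT₁/V₁ = 1.19×8.314×291/40.2 = 71.6 kPa.
Adiabatic: TV^(γ−1) = const ⇒ T₂ = 291×(5.52)^0.667 = 909 K; PV^γ = const ⇒ P₂ = 1240 kPa.
ΔU = nCvΔT = 1.19×12.5×(909−291) = 9180 J.
Q = 0 for an adiabatic process, so W = −ΔU = -9180 J.
Work done on the gas = −W_by = 9180 J.

9180 J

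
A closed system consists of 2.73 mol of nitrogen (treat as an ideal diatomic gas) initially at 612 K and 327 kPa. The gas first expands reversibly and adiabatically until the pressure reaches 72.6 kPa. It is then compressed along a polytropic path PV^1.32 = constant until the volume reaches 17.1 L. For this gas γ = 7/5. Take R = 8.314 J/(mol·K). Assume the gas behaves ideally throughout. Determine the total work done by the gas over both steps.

V₁ = nRT₁/P₁ = 2.73×8.314×612/327 = 42.5 L.
Step 1 — Adiabatic: T₂/T₁ = (P₂/P₁)^((γ−1)/γ) ⇒ T₂ = 612×(0.222)^0.286 = 398 K; V₂ = 124 L.
ΔU = nCvΔT = 2.73×20.8×(398−612) = -12100 J.
Q = 0 for an adiabatic process, so W = −ΔU = 12100 J.
State after step 1: P = 72.6 kPa, V = 124 L, T = 398 K.
Step 2 — Polytropic n=1.32: T₂ = T₁(V₁/V₂)^(n−1) = 398×(7.28)^0.32 = 751 K; P₂ = P₁(V₁/V₂)^n = 997 kPa.
W = (P₁V₁−P₂V₂)/(n−1) = (72.6×124−997×17.1)/0.32 = -25100 J.
ΔU = nCvΔT = 2.73×20.8×(751−398) = 20000 J.
Q = ΔU + W = -5010 J.
Net over both steps: W = -12900 J, Q = -5010 J, ΔU = 7910 J.

-12900 J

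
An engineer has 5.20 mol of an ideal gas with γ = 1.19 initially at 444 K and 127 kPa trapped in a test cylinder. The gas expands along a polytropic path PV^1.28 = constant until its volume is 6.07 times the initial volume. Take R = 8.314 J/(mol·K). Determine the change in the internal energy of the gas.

-40100 J

V₁ = nRT₁/P₁ = 5.20×8.314×444/127 = 151 L.
Polytropic n=1.28: T₂ = T₁(V₁/V₂)^(n−1) = 444×(0.165)^0.28 = 268 K; P₂ = P₁(V₁/V₂)^n = 12.6 kPa.
For an ideal gas ΔU = nCvΔT with Cv = R/(γ−1) = 43.8 J/(mol·K).
ΔU = 5.20×43.8×(268−444) = -40100 J.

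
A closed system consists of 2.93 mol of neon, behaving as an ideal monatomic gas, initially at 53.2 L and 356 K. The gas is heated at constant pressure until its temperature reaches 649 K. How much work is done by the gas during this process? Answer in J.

P₁ = nRT₁/V₁ = 2.93×8.314×356/53.2 = 163 kPa.
Isobaric: P stays 163 kPa; V/T = const ⇒ T₂ = 649 K, V₂ = 97.0 L.
W = PΔV = 163×(97.0−53.2) kPa·L = 7140 J.

7140 J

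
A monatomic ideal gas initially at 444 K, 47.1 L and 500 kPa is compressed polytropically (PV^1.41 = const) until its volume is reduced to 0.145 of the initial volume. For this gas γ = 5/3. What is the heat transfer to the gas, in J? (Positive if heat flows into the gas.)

n = P₁V₁/(RT₁) = 500×47.1/(8.314×444) = 6.38 mol.
Polytropic n=1.41: T₂ = T₁(V₁/V₂)^(n−1) = 444×(6.90)^0.41 = 980 K; P₂ = P₁(V₁/V₂)^n = 7610 kPa.
W = (P₁V₁−P₂V₂)/(n−1) = (500×47.1−7610×6.83)/0.41 = -69300 J.
ΔU = nCvΔT = 6.38×12.5×(980−444) = 42600 J.
Q = ΔU + W = -26700 J.

-26700 J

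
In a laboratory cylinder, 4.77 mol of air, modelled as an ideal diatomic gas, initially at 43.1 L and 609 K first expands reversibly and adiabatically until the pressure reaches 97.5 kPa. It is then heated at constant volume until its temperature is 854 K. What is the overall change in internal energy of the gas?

24300 J

P₁ = nRT₁/V₁ = 4.77×8.314×609/43.1 = 560 kPa.
Step 1 — Adiabatic: T₂/T₁ = (P₂/P₁)^((γ−1)/γ) ⇒ T₂ = 609×(0.174)^0.286 = 370 K; V₂ = 150 L.
ΔU = nCvΔT = 4.77×20.8×(370−609) = -23700 J.
Q = 0 for an adiabatic process, so W = −ΔU = 23700 J.
State after step 1: P = 97.5 kPa, V = 150 L, T = 370 K.
Step 2 — Isochoric: V stays 150 L; P/T = const ⇒ T₂ = 854 K, P₂ = 225 kPa.
W = 0 (no volume change).
ΔU = nCvΔT = 4.77×20.8×(854−370) = 48000 J.
Q = ΔU = 48000 J.
Net over both steps: W = 23700 J, Q = 48000 J, ΔU = 24300 J.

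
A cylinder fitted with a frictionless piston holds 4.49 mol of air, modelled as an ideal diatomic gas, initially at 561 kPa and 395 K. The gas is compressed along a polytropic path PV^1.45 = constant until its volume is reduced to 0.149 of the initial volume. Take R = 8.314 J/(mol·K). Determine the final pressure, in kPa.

8870 kPa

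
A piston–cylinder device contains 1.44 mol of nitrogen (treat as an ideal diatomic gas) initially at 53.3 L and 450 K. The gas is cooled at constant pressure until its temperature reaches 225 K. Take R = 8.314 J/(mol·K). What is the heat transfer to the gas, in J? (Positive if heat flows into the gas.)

-9430 J

P₁ = nRT₁/V₁ = 1.44×8.314×450/53.3 = 101 kPa.
Isobaric: P stays 101 kPa; V/T = const ⇒ T₂ = 225 K, V₂ = 26.6 L.
W = PΔV = 101×(26.6−53.3) kPa·L = -2690 J.
ΔU = nCvΔT = 1.44×20.8×(225−450) = -6730 J.
Q = ΔU + W = nCpΔT = -9430 J.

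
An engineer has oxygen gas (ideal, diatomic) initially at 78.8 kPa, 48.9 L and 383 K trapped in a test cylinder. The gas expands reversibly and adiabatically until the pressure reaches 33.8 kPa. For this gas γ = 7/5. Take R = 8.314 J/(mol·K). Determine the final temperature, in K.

Adiabatic: T₂/T₁ = (P₂/P₁)^((γ−1)/γ) ⇒ T₂ = 383×(0.429)^0.286 = 301 K; V₂ = 89.5 L.

301 K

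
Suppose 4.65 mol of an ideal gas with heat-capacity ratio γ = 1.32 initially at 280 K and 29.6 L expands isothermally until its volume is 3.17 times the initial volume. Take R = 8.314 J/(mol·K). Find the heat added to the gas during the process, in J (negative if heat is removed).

12500 J

P₁ = nRT₁/V₁ = 4.65×8.314×280/29.6 = 366 kPa.
Isothermal: T stays 280 K; PV = const ⇒ V₂ = 93.8 L, P₂ = 115 kPa.
ΔU = 0 (ideal gas, T constant).
W = nRT ln(V₂/V₁) = 4.65×8.314×280×ln(3.17) = 12500 J.
Q = ΔU + W = 12500 J.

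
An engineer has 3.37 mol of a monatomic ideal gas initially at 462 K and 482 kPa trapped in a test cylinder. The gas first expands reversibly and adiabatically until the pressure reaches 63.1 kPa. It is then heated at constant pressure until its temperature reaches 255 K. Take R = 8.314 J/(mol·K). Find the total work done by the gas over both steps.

12200 J

V₁ = nRT₁/P₁ = 3.37×8.314×462/482 = 26.9 L.
Step 1 — Adiabatic: T₂/T₁ = (P₂/P₁)^((γ−1)/γ) ⇒ T₂ = 462×(0.131)^0.400 = 205 K; V₂ = 91.0 L.
ΔU = nCvΔT = 3.37×12.5×(205−462) = -10800 J.
Q = 0 for an adiabatic process, so W = −ΔU = 10800 J.
State after step 1: P = 63.1 kPa, V = 91.0 L, T = 205 K.
Step 2 — Isobaric: P stays 63.1 kPa; V/T = const ⇒ T₂ = 255 K, V₂ = 113 L.
W = PΔV = 63.1×(113−91.0) kPa·L = 1410 J.
ΔU = nCvΔT = 3.37×12.5×(255−205) = 2110 J.
Q = ΔU + W = nCpΔT = 3510 J.
Net over both steps: W = 12200 J, Q = 3510 J, ΔU = -8700 J.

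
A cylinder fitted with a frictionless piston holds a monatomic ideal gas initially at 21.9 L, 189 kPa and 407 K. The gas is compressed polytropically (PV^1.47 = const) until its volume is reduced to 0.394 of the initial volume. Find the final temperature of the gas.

Polytropic n=1.47: T₂ = T₁(V₁/V₂)^(n−1) = 407×(2.54)^0.47 = 631 K; P₂ = P₁(V₁/V₂)^n = 743 kPa.

631 K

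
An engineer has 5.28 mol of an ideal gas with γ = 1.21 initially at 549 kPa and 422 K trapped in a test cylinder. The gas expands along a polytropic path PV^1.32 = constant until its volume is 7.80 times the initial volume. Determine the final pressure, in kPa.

V₁ = nRT₁/P₁ = 5.28×8.314×422/549 = 33.7 L.
Polytropic n=1.32: T₂ = T₁(V₁/V₂)^(n−1) = 422×(0.128)^0.32 = 219 K; P₂ = P₁(V₁/V₂)^n = 36.5 kPa.

36.5 kPa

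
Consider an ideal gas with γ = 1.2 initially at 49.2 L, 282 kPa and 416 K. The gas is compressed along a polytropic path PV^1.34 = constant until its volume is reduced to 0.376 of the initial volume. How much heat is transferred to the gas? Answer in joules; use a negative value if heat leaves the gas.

n = P₁V₁/(RT₁) = 282×49.2/(8.314×416) = 4.01 mol.
Polytropic n=1.34: T₂ = T₁(V₁/V₂)^(n−1) = 416×(2.66)^0.34 = 580 K; P₂ = P₁(V₁/V₂)^n = 1050 kPa.
W = (P₁V₁−P₂V₂)/(n−1) = (282×49.2−1050×18.5)/0.34 = -16100 J.
ΔU = nCvΔT = 4.01×41.6×(580−416) = 27400 J.
Q = ΔU + W = 11300 J.

11300 J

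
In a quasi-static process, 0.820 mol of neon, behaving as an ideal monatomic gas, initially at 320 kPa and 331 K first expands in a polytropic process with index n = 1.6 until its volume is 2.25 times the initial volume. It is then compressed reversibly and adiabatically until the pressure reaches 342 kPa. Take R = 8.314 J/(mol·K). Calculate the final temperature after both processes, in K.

351 K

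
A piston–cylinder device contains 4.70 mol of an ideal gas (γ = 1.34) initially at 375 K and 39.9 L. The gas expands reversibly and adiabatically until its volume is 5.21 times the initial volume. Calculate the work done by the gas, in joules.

P₁ = nRT₁/V₁ = 4.70×8.314×375/39.9 = 367 kPa.
Adiabatic: TV^(γ−1) = const ⇒ T₂ = 375×(0.192)^0.340 = 214 K; PV^γ = const ⇒ P₂ = 40.2 kPa.
ΔU = nCvΔT = 4.70×24.5×(214−375) = -18500 J.
Q = 0 for an adiabatic process, so W = −ΔU = 18500 J.

18500 J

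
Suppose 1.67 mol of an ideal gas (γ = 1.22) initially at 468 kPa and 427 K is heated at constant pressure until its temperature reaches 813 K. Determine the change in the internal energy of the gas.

V₁ = nRT₁/P₁ = 1.67×8.314×427/468 = 12.7 L.
Isobaric: P stays 468 kPa; V/T = const ⇒ T₂ = 813 K, V₂ = 24.1 L.
For an ideal gas ΔU = nCvΔT with Cv = R/(γ−1) = 37.8 J/(mol·K).
ΔU = 1.67×37.8×(813−427) = 24400 J.

24400 J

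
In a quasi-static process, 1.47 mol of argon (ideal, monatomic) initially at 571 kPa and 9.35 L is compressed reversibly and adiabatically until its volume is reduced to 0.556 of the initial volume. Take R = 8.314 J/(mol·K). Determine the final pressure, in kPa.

1520 kPa

T₁ = P₁V₁/(nR) = 571×9.35/(1.47×8.314) = 437 K.
Adiabatic: TV^(γ−1) = const ⇒ T₂ = 437×(1.80)^0.667 = 646 K; PV^γ = const ⇒ P₂ = 1520 kPa.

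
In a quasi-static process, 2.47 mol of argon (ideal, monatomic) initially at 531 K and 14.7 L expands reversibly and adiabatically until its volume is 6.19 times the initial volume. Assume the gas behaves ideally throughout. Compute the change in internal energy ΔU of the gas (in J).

-11500 J

P₁ = nRT₁/V₁ = 2.47×8.314×531/14.7 = 742 kPa.
Adiabatic: TV^(γ−1) = const ⇒ T₂ = 531×(0.162)^0.667 = 158 K; PV^γ = const ⇒ P₂ = 35.5 kPa.
For an ideal gas ΔU = nCvΔT with Cv = (3/2)R = 12.5 J/(mol·K).
ΔU = 2.47×12.5×(158−531) = -11500 J.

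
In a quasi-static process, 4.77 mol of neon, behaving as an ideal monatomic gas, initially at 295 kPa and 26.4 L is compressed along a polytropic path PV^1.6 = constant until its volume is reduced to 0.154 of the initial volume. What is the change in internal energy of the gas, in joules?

T₁ = P₁V₁/(nR) = 295×26.4/(4.77×8.314) = 196 K.
Polytropic n=1.6: T₂ = T₁(V₁/V₂)^(n−1) = 196×(6.49)^0.60 = 603 K; P₂ = P₁(V₁/V₂)^n = 5890 kPa.
For an ideal gas ΔU = nCvΔT with Cv = (3/2)R = 12.5 J/(mol·K).
ΔU = 4.77×12.5×(603−196) = 24200 J.

24200 J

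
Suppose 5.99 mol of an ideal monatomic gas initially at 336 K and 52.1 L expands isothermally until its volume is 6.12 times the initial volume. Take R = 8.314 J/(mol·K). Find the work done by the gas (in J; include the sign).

P₁ = nRT₁/V₁ = 5.99×8.314×336/52.1 = 321 kPa.
Isothermal: T stays 336 K; PV = const ⇒ V₂ = 319 L, P₂ = 52.5 kPa.
W = nRT ln(V₂/V₁) = 5.99×8.314×336×ln(6.12) = 30300 J.

30300 J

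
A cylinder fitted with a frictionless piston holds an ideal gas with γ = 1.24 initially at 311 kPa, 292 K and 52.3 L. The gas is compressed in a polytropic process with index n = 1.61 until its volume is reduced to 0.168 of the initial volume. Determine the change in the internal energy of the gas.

n = P₁V₁/(RT₁) = 311×52.3/(8.314×292) = 6.70 mol.
Polytropic n=1.61: T₂ = T₁(V₁/V₂)^(n−1) = 292×(5.95)^0.61 = 867 K; P₂ = P₁(V₁/V₂)^n = 5500 kPa.
For an ideal gas ΔU = nCvΔT with Cv = R/(γ−1) = 34.6 J/(mol·K).
ΔU = 6.70×34.6×(867−292) = 133000 J.

133000 J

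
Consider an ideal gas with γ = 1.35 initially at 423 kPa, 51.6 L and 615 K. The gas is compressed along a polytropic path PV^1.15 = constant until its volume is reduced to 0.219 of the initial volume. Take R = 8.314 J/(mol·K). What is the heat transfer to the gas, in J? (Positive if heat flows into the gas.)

-21300 J

n = P₁V₁/(RT₁) = 423×51.6/(8.314×615) = 4.27 mol.
Polytropic n=1.15: T₂ = T₁(V₁/V₂)^(n−1) = 615×(4.57)^0.15 = 772 K; P₂ = P₁(V₁/V₂)^n = 2430 kPa.
W = (P₁V₁−P₂V₂)/(n−1) = (423×51.6−2430×11.3)/0.15 = -37200 J.
ΔU = nCvΔT = 4.27×23.8×(772−615) = 16000 J.
Q = ΔU + W = -21300 J.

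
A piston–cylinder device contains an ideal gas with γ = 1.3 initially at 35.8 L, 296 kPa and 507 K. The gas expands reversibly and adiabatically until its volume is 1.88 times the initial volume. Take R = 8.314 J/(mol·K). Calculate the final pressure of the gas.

Adiabatic: TV^(γ−1) = const ⇒ T₂ = 507×(0.532)^0.300 = 420 K; PV^γ = const ⇒ P₂ = 130 kPa.

130 kPa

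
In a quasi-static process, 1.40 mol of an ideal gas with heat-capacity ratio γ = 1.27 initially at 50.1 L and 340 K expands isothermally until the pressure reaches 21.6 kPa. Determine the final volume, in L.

183 L

P₁ = nRT₁/V₁ = 1.40×8.314×340/50.1 = 79.0 kPa.
Isothermal: T stays 340 K; PV = const ⇒ V₂ = 183 L, P₂ = 21.6 kPa.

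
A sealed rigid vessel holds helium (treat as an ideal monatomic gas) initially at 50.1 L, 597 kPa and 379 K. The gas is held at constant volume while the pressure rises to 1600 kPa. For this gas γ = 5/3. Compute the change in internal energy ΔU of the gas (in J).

75400 J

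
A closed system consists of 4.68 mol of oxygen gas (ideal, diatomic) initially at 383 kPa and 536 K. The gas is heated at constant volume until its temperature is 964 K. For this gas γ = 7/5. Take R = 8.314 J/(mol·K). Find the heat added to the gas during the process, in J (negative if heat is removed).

41600 J

V₁ = nRT₁/P₁ = 4.68×8.314×536/383 = 54.5 L.
Isochoric: V stays 54.5 L; P/T = const ⇒ T₂ = 964 K, P₂ = 689 kPa.
W = 0 (no volume change).
ΔU = nCvΔT = 4.68×20.8×(964−536) = 41600 J.
Q = ΔU = 41600 J.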